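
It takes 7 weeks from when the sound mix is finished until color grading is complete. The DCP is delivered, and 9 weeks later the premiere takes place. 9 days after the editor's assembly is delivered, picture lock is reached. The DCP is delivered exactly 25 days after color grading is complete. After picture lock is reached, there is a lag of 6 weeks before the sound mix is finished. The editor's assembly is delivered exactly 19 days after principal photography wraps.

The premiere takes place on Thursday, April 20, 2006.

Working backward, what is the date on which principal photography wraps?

Sunday, September 25, 2005

The premiere takes place: Apr 20, 2006.
The DCP is delivered: Apr 20, 2006 − 9 weeks = Feb 16, 2006.
Color grading is complete: Feb 16, 2006 − 25 days = Jan 22, 2006.
The sound mix is finished: Jan 22, 2006 − 7 weeks = Dec 4, 2005.
Picture lock is reached: Dec 4, 2005 − 6 weeks = Oct 23, 2005.
The editor's assembly is delivered: Oct 23, 2005 − 9 days = Oct 14, 2005.
Principal photography wraps: Oct 14, 2005 − 19 days = Sep 25, 2005.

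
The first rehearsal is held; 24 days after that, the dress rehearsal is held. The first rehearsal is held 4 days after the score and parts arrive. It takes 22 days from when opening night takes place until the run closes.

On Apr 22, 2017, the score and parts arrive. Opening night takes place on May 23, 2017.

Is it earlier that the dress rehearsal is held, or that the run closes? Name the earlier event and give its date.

The dress rehearsal is held — May 20, 2017

The score and parts arrive: Apr 22, 2017.
The first rehearsal is held: Apr 22, 2017 + 4 days = Apr 26, 2017.
The dress rehearsal is held: Apr 26, 2017 + 24 days = May 20, 2017.
Opening night takes place: May 23, 2017.
The run closes: May 23, 2017 + 22 days = Jun 14, 2017.
Comparing: the dress rehearsal is held on May 20, 2017 vs the run closes on Jun 14, 2017. Earlier: the dress rehearsal is held.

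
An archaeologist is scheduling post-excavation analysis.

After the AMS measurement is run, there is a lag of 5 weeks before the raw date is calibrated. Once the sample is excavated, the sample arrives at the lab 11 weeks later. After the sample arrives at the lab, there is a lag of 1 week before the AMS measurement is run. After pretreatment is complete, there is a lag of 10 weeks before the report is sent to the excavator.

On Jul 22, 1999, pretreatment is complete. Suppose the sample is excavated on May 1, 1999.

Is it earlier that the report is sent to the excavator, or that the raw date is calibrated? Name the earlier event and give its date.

The raw date is calibrated — Aug 28, 1999

Pretreatment is complete: Jul 22, 1999.
The report is sent to the excavator: Jul 22, 1999 + 10 weeks = Sep 30, 1999.
The sample is excavated: May 1, 1999.
The sample arrives at the lab: May 1, 1999 + 11 weeks = Jul 17, 1999.
The AMS measurement is run: Jul 17, 1999 + 1 week = Jul 24, 1999.
The raw date is calibrated: Jul 24, 1999 + 5 weeks = Aug 28, 1999.
Comparing: the report is sent to the excavator on Sep 30, 1999 vs the raw date is calibrated on Aug 28, 1999. Earlier: the raw date is calibrated.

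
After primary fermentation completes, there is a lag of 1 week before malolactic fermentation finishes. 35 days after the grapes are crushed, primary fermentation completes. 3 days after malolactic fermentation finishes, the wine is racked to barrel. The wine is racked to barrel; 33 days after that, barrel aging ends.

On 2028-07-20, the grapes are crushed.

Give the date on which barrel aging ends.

The grapes are crushed: Jul 20, 2028.
Primary fermentation completes: Jul 20, 2028 + 35 days = Aug 24, 2028.
Malolactic fermentation finishes: Aug 24, 2028 + 1 week = Aug 31, 2028.
The wine is racked to barrel: Aug 31, 2028 + 3 days = Sep 3, 2028.
Barrel aging ends: Sep 3, 2028 + 33 days = Oct 6, 2028.

2028-10-06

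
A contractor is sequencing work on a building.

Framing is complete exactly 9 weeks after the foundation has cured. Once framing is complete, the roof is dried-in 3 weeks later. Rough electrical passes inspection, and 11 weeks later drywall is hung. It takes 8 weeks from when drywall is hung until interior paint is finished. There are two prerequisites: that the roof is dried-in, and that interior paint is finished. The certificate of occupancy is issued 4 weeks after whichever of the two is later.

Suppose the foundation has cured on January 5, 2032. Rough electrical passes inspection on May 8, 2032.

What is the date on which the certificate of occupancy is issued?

October 16, 2032

The foundation has cured: Jan 5, 2032.
Framing is complete: Jan 5, 2032 + 9 weeks = Mar 8, 2032.
The roof is dried-in: Mar 8, 2032 + 3 weeks = Mar 29, 2032.
Rough electrical passes inspection: May 8, 2032.
Drywall is hung: May 8, 2032 + 11 weeks = Jul 24, 2032.
Interior paint is finished: Jul 24, 2032 + 8 weeks = Sep 18, 2032.
Both prerequisites met — the roof is dried-in (Mar 29, 2032), interior paint is finished (Sep 18, 2032); the later is Sep 18, 2032.
The certificate of occupancy is issued: Sep 18, 2032 + 4 weeks = Oct 16, 2032.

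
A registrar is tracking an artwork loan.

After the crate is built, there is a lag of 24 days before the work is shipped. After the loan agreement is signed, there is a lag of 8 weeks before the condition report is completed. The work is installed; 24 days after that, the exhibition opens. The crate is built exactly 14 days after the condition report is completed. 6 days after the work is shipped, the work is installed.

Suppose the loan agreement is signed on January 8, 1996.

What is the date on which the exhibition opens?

May 11, 1996

The loan agreement is signed: Jan 8, 1996.
The condition report is completed: Jan 8, 1996 + 8 weeks = Mar 4, 1996.
The crate is built: Mar 4, 1996 + 14 days = Mar 18, 1996.
The work is shipped: Mar 18, 1996 + 24 days = Apr 11, 1996.
The work is installed: Apr 11, 1996 + 6 days = Apr 17, 1996.
The exhibition opens: Apr 17, 1996 + 24 days = May 11, 1996.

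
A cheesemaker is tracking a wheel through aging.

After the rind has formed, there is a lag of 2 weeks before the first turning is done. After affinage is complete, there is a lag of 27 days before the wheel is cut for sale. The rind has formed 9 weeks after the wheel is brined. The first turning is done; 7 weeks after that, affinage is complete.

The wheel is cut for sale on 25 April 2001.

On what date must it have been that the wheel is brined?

23 November 2000

The wheel is cut for sale: Apr 25, 2001.
Affinage is complete: Apr 25, 2001 − 27 days = Mar 29, 2001.
The first turning is done: Mar 29, 2001 − 7 weeks = Feb 8, 2001.
The rind has formed: Feb 8, 2001 − 2 weeks = Jan 25, 2001.
The wheel is brined: Jan 25, 2001 − 9 weeks = Nov 23, 2000.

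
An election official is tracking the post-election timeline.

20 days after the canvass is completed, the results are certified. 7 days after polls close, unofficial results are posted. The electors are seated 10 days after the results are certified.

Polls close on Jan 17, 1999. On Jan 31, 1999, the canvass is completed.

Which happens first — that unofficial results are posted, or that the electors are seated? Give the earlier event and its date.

Unofficial results are posted — Jan 24, 1999

Polls close: Jan 17, 1999.
Unofficial results are posted: Jan 17, 1999 + 7 days = Jan 24, 1999.
The canvass is completed: Jan 31, 1999.
The results are certified: Jan 31, 1999 + 20 days = Feb 20, 1999.
The electors are seated: Feb 20, 1999 + 10 days = Mar 2, 1999.
Comparing: unofficial results are posted on Jan 24, 1999 vs the electors are seated on Mar 2, 1999. Earlier: unofficial results are posted.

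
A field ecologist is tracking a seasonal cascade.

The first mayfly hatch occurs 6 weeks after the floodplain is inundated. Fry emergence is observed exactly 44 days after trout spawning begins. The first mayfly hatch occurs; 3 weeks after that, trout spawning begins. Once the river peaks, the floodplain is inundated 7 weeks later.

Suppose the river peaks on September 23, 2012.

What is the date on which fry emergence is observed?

The river peaks: Sep 23, 2012.
The floodplain is inundated: Sep 23, 2012 + 7 weeks = Nov 11, 2012.
The first mayfly hatch occurs: Nov 11, 2012 + 6 weeks = Dec 23, 2012.
Trout spawning begins: Dec 23, 2012 + 3 weeks = Jan 13, 2013.
Fry emergence is observed: Jan 13, 2013 + 44 days = Feb 26, 2013.

February 26, 2013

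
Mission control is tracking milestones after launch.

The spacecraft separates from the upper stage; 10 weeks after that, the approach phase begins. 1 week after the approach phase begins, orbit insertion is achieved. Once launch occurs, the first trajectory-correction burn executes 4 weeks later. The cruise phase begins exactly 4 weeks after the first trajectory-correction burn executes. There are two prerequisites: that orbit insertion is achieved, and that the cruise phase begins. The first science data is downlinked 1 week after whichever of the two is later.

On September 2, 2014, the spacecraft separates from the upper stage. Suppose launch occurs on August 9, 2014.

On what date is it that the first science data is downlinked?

November 25, 2014

The spacecraft separates from the upper stage: Sep 2, 2014.
The approach phase begins: Sep 2, 2014 + 10 weeks = Nov 11, 2014.
Orbit insertion is achieved: Nov 11, 2014 + 1 week = Nov 18, 2014.
Launch occurs: Aug 9, 2014.
The first trajectory-correction burn executes: Aug 9, 2014 + 4 weeks = Sep 6, 2014.
The cruise phase begins: Sep 6, 2014 + 4 weeks = Oct 4, 2014.
Both prerequisites met — orbit insertion is achieved (Nov 18, 2014), the cruise phase begins (Oct 4, 2014); the later is Nov 18, 2014.
The first science data is downlinked: Nov 18, 2014 + 1 week = Nov 25, 2014.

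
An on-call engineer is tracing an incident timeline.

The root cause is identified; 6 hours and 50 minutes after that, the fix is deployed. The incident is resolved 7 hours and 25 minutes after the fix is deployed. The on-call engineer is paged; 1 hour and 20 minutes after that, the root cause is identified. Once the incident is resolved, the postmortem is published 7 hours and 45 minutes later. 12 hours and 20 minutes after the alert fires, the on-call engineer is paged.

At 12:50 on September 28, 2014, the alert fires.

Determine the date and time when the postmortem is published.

00:30 on September 30, 2014

The alert fires: 12:50 Sep 28, 2014.
The on-call engineer is paged: 12:50 Sep 28, 2014 + 12h20m = 01:10 Sep 29, 2014.
The root cause is identified: 01:10 Sep 29, 2014 + 1h20m = 02:30 Sep 29, 2014.
The fix is deployed: 02:30 Sep 29, 2014 + 6h50m = 09:20 Sep 29, 2014.
The incident is resolved: 09:20 Sep 29, 2014 + 7h25m = 16:45 Sep 29, 2014.
The postmortem is published: 16:45 Sep 29, 2014 + 7h45m = 00:30 Sep 30, 2014.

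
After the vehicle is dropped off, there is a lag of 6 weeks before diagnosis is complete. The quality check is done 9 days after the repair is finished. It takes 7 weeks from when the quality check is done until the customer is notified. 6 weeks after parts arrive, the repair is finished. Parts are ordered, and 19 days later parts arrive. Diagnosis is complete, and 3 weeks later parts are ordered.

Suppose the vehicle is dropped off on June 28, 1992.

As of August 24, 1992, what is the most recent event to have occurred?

Diagnosis is complete

The vehicle is dropped off: Jun 28, 1992.
Diagnosis is complete: Jun 28, 1992 + 6 weeks = Aug 9, 1992.
Parts are ordered: Aug 9, 1992 + 3 weeks = Aug 30, 1992.
Parts arrive: Aug 30, 1992 + 19 days = Sep 18, 1992.
The repair is finished: Sep 18, 1992 + 6 weeks = Oct 30, 1992.
The quality check is done: Oct 30, 1992 + 9 days = Nov 8, 1992.
The customer is notified: Nov 8, 1992 + 7 weeks = Dec 27, 1992.
Aug 24, 1992 falls between when diagnosis is complete (Aug 9, 1992) and when parts are ordered (Aug 30, 1992).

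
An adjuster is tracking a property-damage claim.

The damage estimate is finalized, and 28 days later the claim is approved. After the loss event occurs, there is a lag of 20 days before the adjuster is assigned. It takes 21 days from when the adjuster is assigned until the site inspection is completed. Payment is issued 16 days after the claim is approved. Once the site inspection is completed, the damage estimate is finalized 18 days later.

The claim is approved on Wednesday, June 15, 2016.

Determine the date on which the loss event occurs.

Sunday, March 20, 2016

The claim is approved: Jun 15, 2016.
The damage estimate is finalized: Jun 15, 2016 − 28 days = May 18, 2016.
The site inspection is completed: May 18, 2016 − 18 days = Apr 30, 2016.
The adjuster is assigned: Apr 30, 2016 − 21 days = Apr 9, 2016.
The loss event occurs: Apr 9, 2016 − 20 days = Mar 20, 2016.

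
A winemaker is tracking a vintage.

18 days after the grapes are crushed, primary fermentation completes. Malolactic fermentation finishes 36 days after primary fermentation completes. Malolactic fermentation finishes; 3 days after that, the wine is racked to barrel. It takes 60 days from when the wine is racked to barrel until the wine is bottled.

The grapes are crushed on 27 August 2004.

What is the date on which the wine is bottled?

22 December 2004

The grapes are crushed: Aug 27, 2004.
Primary fermentation completes: Aug 27, 2004 + 18 days = Sep 14, 2004.
Malolactic fermentation finishes: Sep 14, 2004 + 36 days = Oct 20, 2004.
The wine is racked to barrel: Oct 20, 2004 + 3 days = Oct 23, 2004.
The wine is bottled: Oct 23, 2004 + 60 days = Dec 22, 2004.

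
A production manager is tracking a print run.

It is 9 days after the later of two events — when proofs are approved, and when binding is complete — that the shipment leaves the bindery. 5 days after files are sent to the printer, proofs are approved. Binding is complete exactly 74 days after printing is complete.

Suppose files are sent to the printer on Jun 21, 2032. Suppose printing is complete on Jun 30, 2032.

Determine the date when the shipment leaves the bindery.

Files are sent to the printer: Jun 21, 2032.
Proofs are approved: Jun 21, 2032 + 5 days = Jun 26, 2032.
Printing is complete: Jun 30, 2032.
Binding is complete: Jun 30, 2032 + 74 days = Sep 12, 2032.
Both prerequisites met — proofs are approved (Jun 26, 2032), binding is complete (Sep 12, 2032); the later is Sep 12, 2032.
The shipment leaves the bindery: Sep 12, 2032 + 9 days = Sep 21, 2032.

Sep 21, 2032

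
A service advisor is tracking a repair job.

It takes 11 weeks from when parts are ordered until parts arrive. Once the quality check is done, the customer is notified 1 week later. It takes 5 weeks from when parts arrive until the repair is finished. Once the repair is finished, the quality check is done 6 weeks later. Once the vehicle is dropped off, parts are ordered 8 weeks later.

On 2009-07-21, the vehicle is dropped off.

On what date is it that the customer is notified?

2010-02-23

The vehicle is dropped off: Jul 21, 2009.
Parts are ordered: Jul 21, 2009 + 8 weeks = Sep 15, 2009.
Parts arrive: Sep 15, 2009 + 11 weeks = Dec 1, 2009.
The repair is finished: Dec 1, 2009 + 5 weeks = Jan 5, 2010.
The quality check is done: Jan 5, 2010 + 6 weeks = Feb 16, 2010.
The customer is notified: Feb 16, 2010 + 1 week = Feb 23, 2010.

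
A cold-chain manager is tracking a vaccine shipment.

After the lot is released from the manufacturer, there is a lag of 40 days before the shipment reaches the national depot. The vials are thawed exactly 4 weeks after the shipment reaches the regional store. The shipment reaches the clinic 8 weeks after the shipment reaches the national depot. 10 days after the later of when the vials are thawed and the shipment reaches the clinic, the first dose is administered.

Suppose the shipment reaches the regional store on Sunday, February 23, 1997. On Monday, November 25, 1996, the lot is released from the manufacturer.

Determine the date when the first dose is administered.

The shipment reaches the regional store: Feb 23, 1997.
The vials are thawed: Feb 23, 1997 + 4 weeks = Mar 23, 1997.
The lot is released from the manufacturer: Nov 25, 1996.
The shipment reaches the national depot: Nov 25, 1996 + 40 days = Jan 4, 1997.
The shipment reaches the clinic: Jan 4, 1997 + 8 weeks = Mar 1, 1997.
Both prerequisites met — the vials are thawed (Mar 23, 1997), the shipment reaches the clinic (Mar 1, 1997); the later is Mar 23, 1997.
The first dose is administered: Mar 23, 1997 + 10 days = Apr 2, 1997.

Wednesday, April 2, 1997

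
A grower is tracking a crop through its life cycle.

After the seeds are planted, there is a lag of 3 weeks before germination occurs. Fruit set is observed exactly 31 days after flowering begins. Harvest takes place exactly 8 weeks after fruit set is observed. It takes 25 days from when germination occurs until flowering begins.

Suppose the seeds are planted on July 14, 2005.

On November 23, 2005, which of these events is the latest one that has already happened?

Fruit set is observed

The seeds are planted: Jul 14, 2005.
Germination occurs: Jul 14, 2005 + 3 weeks = Aug 4, 2005.
Flowering begins: Aug 4, 2005 + 25 days = Aug 29, 2005.
Fruit set is observed: Aug 29, 2005 + 31 days = Sep 29, 2005.
Harvest takes place: Sep 29, 2005 + 8 weeks = Nov 24, 2005.
Nov 23, 2005 falls between when fruit set is observed (Sep 29, 2005) and when harvest takes place (Nov 24, 2005).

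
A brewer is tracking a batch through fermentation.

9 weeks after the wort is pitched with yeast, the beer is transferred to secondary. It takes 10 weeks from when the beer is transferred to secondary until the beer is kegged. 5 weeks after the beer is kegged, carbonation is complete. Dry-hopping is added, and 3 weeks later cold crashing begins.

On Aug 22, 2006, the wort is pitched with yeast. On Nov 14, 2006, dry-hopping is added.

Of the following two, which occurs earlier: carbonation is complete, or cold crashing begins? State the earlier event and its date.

Cold crashing begins — Dec 5, 2006

The wort is pitched with yeast: Aug 22, 2006.
The beer is transferred to secondary: Aug 22, 2006 + 9 weeks = Oct 24, 2006.
The beer is kegged: Oct 24, 2006 + 10 weeks = Jan 2, 2007.
Carbonation is complete: Jan 2, 2007 + 5 weeks = Feb 6, 2007.
Dry-hopping is added: Nov 14, 2006.
Cold crashing begins: Nov 14, 2006 + 3 weeks = Dec 5, 2006.
Comparing: carbonation is complete on Feb 6, 2007 vs cold crashing begins on Dec 5, 2006. Earlier: cold crashing begins.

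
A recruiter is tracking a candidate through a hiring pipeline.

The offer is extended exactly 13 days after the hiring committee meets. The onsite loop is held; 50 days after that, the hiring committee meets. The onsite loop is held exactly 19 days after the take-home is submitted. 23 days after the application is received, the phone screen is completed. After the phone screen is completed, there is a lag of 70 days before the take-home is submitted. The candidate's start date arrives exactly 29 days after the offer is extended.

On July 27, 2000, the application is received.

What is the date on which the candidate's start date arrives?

February 16, 2001

The application is received: Jul 27, 2000.
The phone screen is completed: Jul 27, 2000 + 23 days = Aug 19, 2000.
The take-home is submitted: Aug 19, 2000 + 70 days = Oct 28, 2000.
The onsite loop is held: Oct 28, 2000 + 19 days = Nov 16, 2000.
The hiring committee meets: Nov 16, 2000 + 50 days = Jan 5, 2001.
The offer is extended: Jan 5, 2001 + 13 days = Jan 18, 2001.
The candidate's start date arrives: Jan 18, 2001 + 29 days = Feb 16, 2001.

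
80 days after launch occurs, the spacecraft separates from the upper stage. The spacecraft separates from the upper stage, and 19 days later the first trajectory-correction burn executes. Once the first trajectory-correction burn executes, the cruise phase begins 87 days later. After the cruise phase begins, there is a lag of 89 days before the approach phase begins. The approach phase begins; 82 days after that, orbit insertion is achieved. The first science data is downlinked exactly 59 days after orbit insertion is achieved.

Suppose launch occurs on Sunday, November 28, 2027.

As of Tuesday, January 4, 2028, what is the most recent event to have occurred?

Launch occurs

Launch occurs: Nov 28, 2027.
The spacecraft separates from the upper stage: Nov 28, 2027 + 80 days = Feb 16, 2028.
The first trajectory-correction burn executes: Feb 16, 2028 + 19 days = Mar 6, 2028.
The cruise phase begins: Mar 6, 2028 + 87 days = Jun 1, 2028.
The approach phase begins: Jun 1, 2028 + 89 days = Aug 29, 2028.
Orbit insertion is achieved: Aug 29, 2028 + 82 days = Nov 19, 2028.
The first science data is downlinked: Nov 19, 2028 + 59 days = Jan 17, 2029.
Jan 4, 2028 falls between when launch occurs (Nov 28, 2027) and when the spacecraft separates from the upper stage (Feb 16, 2028).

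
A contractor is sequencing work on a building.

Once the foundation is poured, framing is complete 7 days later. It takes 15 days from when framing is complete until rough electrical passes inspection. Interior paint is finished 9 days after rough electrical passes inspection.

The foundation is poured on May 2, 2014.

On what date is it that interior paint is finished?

The foundation is poured: May 2, 2014.
Framing is complete: May 2, 2014 + 7 days = May 9, 2014.
Rough electrical passes inspection: May 9, 2014 + 15 days = May 24, 2014.
Interior paint is finished: May 24, 2014 + 9 days = Jun 2, 2014.

Jun 2, 2014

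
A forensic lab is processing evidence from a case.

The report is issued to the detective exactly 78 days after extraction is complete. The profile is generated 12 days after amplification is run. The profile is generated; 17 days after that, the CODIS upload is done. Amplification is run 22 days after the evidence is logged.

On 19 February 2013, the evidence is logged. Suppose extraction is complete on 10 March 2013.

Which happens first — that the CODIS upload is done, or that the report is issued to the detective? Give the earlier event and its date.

The evidence is logged: Feb 19, 2013.
Amplification is run: Feb 19, 2013 + 22 days = Mar 13, 2013.
The profile is generated: Mar 13, 2013 + 12 days = Mar 25, 2013.
The CODIS upload is done: Mar 25, 2013 + 17 days = Apr 11, 2013.
Extraction is complete: Mar 10, 2013.
The report is issued to the detective: Mar 10, 2013 + 78 days = May 27, 2013.
Comparing: the CODIS upload is done on Apr 11, 2013 vs the report is issued to the detective on May 27, 2013. Earlier: the CODIS upload is done.

The CODIS upload is done — 11 April 2013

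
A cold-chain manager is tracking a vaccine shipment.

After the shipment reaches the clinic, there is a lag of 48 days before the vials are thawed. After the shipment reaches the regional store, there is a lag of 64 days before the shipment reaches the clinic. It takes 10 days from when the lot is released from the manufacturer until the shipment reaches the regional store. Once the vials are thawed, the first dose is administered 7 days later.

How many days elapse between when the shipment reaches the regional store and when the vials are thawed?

Causal path: the shipment reaches the regional store → the shipment reaches the clinic → the vials are thawed.
Total delay along the path: 64 + 48 = 112 days.

112 days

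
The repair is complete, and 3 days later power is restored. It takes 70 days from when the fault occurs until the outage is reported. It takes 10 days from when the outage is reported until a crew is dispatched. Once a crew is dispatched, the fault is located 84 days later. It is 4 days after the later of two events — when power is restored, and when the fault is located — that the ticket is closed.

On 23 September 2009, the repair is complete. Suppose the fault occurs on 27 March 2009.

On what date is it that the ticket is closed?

The repair is complete: Sep 23, 2009.
Power is restored: Sep 23, 2009 + 3 days = Sep 26, 2009.
The fault occurs: Mar 27, 2009.
The outage is reported: Mar 27, 2009 + 70 days = Jun 5, 2009.
A crew is dispatched: Jun 5, 2009 + 10 days = Jun 15, 2009.
The fault is located: Jun 15, 2009 + 84 days = Sep 7, 2009.
Both prerequisites met — power is restored (Sep 26, 2009), the fault is located (Sep 7, 2009); the later is Sep 26, 2009.
The ticket is closed: Sep 26, 2009 + 4 days = Sep 30, 2009.

30 September 2009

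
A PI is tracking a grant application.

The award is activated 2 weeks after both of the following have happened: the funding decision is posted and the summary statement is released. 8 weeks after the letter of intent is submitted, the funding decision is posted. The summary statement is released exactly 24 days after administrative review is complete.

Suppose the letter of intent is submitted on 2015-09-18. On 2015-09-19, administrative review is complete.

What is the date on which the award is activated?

The letter of intent is submitted: Sep 18, 2015.
The funding decision is posted: Sep 18, 2015 + 8 weeks = Nov 13, 2015.
Administrative review is complete: Sep 19, 2015.
The summary statement is released: Sep 19, 2015 + 24 days = Oct 13, 2015.
Both prerequisites met — the funding decision is posted (Nov 13, 2015), the summary statement is released (Oct 13, 2015); the later is Nov 13, 2015.
The award is activated: Nov 13, 2015 + 2 weeks = Nov 27, 2015.

2015-11-27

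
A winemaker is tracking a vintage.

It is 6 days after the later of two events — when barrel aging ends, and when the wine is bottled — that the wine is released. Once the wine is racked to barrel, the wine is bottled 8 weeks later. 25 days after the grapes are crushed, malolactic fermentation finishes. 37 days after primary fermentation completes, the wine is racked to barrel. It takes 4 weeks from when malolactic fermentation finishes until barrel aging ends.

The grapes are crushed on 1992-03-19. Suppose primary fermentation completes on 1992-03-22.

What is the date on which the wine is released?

1992-06-29

The grapes are crushed: Mar 19, 1992.
Malolactic fermentation finishes: Mar 19, 1992 + 25 days = Apr 13, 1992.
Barrel aging ends: Apr 13, 1992 + 4 weeks = May 11, 1992.
Primary fermentation completes: Mar 22, 1992.
The wine is racked to barrel: Mar 22, 1992 + 37 days = Apr 28, 1992.
The wine is bottled: Apr 28, 1992 + 8 weeks = Jun 23, 1992.
Both prerequisites met — barrel aging ends (May 11, 1992), the wine is bottled (Jun 23, 1992); the later is Jun 23, 1992.
The wine is released: Jun 23, 1992 + 6 days = Jun 29, 1992.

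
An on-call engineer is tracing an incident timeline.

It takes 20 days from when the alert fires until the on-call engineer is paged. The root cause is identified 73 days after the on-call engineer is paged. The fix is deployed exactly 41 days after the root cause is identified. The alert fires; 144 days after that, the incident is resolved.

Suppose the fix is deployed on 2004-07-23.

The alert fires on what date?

2004-03-11

The fix is deployed: Jul 23, 2004.
The root cause is identified: Jul 23, 2004 − 41 days = Jun 12, 2004.
The on-call engineer is paged: Jun 12, 2004 − 73 days = Mar 31, 2004.
The alert fires: Mar 31, 2004 − 20 days = Mar 11, 2004.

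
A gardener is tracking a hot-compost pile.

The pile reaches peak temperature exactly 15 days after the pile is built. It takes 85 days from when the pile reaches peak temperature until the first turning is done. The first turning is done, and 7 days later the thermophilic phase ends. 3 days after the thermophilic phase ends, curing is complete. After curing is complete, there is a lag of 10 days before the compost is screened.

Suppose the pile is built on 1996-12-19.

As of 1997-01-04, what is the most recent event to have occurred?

The pile reaches peak temperature

The pile is built: Dec 19, 1996.
The pile reaches peak temperature: Dec 19, 1996 + 15 days = Jan 3, 1997.
The first turning is done: Jan 3, 1997 + 85 days = Mar 29, 1997.
The thermophilic phase ends: Mar 29, 1997 + 7 days = Apr 5, 1997.
Curing is complete: Apr 5, 1997 + 3 days = Apr 8, 1997.
The compost is screened: Apr 8, 1997 + 10 days = Apr 18, 1997.
Jan 4, 1997 falls between when the pile reaches peak temperature (Jan 3, 1997) and when the first turning is done (Mar 29, 1997).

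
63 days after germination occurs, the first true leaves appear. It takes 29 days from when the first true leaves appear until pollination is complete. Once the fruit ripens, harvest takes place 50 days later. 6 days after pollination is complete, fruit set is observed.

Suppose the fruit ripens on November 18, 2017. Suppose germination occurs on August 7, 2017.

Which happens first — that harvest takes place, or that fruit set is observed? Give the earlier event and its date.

The fruit ripens: Nov 18, 2017.
Harvest takes place: Nov 18, 2017 + 50 days = Jan 7, 2018.
Germination occurs: Aug 7, 2017.
The first true leaves appear: Aug 7, 2017 + 63 days = Oct 9, 2017.
Pollination is complete: Oct 9, 2017 + 29 days = Nov 7, 2017.
Fruit set is observed: Nov 7, 2017 + 6 days = Nov 13, 2017.
Comparing: harvest takes place on Jan 7, 2018 vs fruit set is observed on Nov 13, 2017. Earlier: fruit set is observed.

Fruit set is observed — November 13, 2017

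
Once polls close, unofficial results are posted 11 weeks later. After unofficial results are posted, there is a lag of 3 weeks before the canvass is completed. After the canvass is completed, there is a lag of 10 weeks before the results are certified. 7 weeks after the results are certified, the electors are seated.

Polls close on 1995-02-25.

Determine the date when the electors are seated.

Polls close: Feb 25, 1995.
Unofficial results are posted: Feb 25, 1995 + 11 weeks = May 13, 1995.
The canvass is completed: May 13, 1995 + 3 weeks = Jun 3, 1995.
The results are certified: Jun 3, 1995 + 10 weeks = Aug 12, 1995.
The electors are seated: Aug 12, 1995 + 7 weeks = Sep 30, 1995.

1995-09-30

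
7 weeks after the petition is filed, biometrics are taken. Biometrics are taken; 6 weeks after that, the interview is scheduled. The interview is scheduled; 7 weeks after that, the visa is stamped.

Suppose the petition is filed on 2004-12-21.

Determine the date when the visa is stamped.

2005-05-10

The petition is filed: Dec 21, 2004.
Biometrics are taken: Dec 21, 2004 + 7 weeks = Feb 8, 2005.
The interview is scheduled: Feb 8, 2005 + 6 weeks = Mar 22, 2005.
The visa is stamped: Mar 22, 2005 + 7 weeks = May 10, 2005.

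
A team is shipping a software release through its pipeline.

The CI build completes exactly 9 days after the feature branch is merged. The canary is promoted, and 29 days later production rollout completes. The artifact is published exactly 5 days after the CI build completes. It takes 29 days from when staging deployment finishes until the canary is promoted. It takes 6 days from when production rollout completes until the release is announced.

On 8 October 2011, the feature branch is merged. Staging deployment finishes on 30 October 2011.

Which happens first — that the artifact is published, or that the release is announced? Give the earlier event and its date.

The feature branch is merged: Oct 8, 2011.
The CI build completes: Oct 8, 2011 + 9 days = Oct 17, 2011.
The artifact is published: Oct 17, 2011 + 5 days = Oct 22, 2011.
Staging deployment finishes: Oct 30, 2011.
The canary is promoted: Oct 30, 2011 + 29 days = Nov 28, 2011.
Production rollout completes: Nov 28, 2011 + 29 days = Dec 27, 2011.
The release is announced: Dec 27, 2011 + 6 days = Jan 2, 2012.
Comparing: the artifact is published on Oct 22, 2011 vs the release is announced on Jan 2, 2012. Earlier: the artifact is published.

The artifact is published — 22 October 2011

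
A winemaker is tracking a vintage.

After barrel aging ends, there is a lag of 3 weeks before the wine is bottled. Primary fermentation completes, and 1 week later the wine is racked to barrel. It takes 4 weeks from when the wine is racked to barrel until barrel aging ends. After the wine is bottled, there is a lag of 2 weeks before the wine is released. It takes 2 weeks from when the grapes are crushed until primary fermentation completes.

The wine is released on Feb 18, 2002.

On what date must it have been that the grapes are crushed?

The wine is released: Feb 18, 2002.
The wine is bottled: Feb 18, 2002 − 2 weeks = Feb 4, 2002.
Barrel aging ends: Feb 4, 2002 − 3 weeks = Jan 14, 2002.
The wine is racked to barrel: Jan 14, 2002 − 4 weeks = Dec 17, 2001.
Primary fermentation completes: Dec 17, 2001 − 1 week = Dec 10, 2001.
The grapes are crushed: Dec 10, 2001 − 2 weeks = Nov 26, 2001.

Nov 26, 2001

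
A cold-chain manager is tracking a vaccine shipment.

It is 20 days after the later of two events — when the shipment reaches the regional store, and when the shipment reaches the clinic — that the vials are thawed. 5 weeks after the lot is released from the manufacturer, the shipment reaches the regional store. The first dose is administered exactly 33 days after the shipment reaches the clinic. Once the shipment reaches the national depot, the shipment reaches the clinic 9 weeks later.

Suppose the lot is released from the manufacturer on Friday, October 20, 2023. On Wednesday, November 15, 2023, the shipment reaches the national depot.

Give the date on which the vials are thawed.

Tuesday, February 6, 2024

The lot is released from the manufacturer: Oct 20, 2023.
The shipment reaches the regional store: Oct 20, 2023 + 5 weeks = Nov 24, 2023.
The shipment reaches the national depot: Nov 15, 2023.
The shipment reaches the clinic: Nov 15, 2023 + 9 weeks = Jan 17, 2024.
Both prerequisites met — the shipment reaches the regional store (Nov 24, 2023), the shipment reaches the clinic (Jan 17, 2024); the later is Jan 17, 2024.
The vials are thawed: Jan 17, 2024 + 20 days = Feb 6, 2024.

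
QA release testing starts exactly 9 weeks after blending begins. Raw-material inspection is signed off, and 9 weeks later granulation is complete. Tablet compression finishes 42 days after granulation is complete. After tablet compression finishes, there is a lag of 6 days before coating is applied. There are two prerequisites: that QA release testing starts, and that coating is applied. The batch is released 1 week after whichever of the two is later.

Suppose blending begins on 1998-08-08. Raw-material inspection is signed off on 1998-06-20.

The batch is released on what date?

Blending begins: Aug 8, 1998.
QA release testing starts: Aug 8, 1998 + 9 weeks = Oct 10, 1998.
Raw-material inspection is signed off: Jun 20, 1998.
Granulation is complete: Jun 20, 1998 + 9 weeks = Aug 22, 1998.
Tablet compression finishes: Aug 22, 1998 + 42 days = Oct 3, 1998.
Coating is applied: Oct 3, 1998 + 6 days = Oct 9, 1998.
Both prerequisites met — QA release testing starts (Oct 10, 1998), coating is applied (Oct 9, 1998); the later is Oct 10, 1998.
The batch is released: Oct 10, 1998 + 1 week = Oct 17, 1998.

1998-10-17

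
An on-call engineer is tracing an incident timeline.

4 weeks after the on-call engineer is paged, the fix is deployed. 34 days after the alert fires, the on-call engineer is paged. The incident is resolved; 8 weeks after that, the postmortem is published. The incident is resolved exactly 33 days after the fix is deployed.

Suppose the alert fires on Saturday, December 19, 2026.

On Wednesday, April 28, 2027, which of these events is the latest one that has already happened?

The incident is resolved

The alert fires: Dec 19, 2026.
The on-call engineer is paged: Dec 19, 2026 + 34 days = Jan 22, 2027.
The fix is deployed: Jan 22, 2027 + 4 weeks = Feb 19, 2027.
The incident is resolved: Feb 19, 2027 + 33 days = Mar 24, 2027.
The postmortem is published: Mar 24, 2027 + 8 weeks = May 19, 2027.
Apr 28, 2027 falls between when the incident is resolved (Mar 24, 2027) and when the postmortem is published (May 19, 2027).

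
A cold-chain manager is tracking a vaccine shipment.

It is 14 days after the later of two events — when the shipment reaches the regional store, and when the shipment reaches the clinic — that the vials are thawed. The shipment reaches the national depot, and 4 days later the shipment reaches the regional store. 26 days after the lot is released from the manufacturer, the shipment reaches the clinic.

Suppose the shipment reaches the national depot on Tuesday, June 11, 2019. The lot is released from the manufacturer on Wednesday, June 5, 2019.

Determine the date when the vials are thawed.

The shipment reaches the national depot: Jun 11, 2019.
The shipment reaches the regional store: Jun 11, 2019 + 4 days = Jun 15, 2019.
The lot is released from the manufacturer: Jun 5, 2019.
The shipment reaches the clinic: Jun 5, 2019 + 26 days = Jul 1, 2019.
Both prerequisites met — the shipment reaches the regional store (Jun 15, 2019), the shipment reaches the clinic (Jul 1, 2019); the later is Jul 1, 2019.
The vials are thawed: Jul 1, 2019 + 14 days = Jul 15, 2019.

Monday, July 15, 2019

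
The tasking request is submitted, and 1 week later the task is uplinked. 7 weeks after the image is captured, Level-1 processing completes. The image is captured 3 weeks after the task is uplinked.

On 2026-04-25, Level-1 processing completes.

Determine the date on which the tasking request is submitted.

Level-1 processing completes: Apr 25, 2026.
The image is captured: Apr 25, 2026 − 7 weeks = Mar 7, 2026.
The task is uplinked: Mar 7, 2026 − 3 weeks = Feb 14, 2026.
The tasking request is submitted: Feb 14, 2026 − 1 week = Feb 7, 2026.

2026-02-07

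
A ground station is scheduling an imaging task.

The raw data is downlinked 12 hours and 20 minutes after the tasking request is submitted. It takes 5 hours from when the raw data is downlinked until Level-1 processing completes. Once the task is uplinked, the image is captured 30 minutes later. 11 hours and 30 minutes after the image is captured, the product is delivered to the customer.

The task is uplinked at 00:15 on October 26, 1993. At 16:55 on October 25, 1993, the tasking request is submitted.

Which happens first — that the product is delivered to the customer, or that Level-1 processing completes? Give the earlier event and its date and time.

Level-1 processing completes — 10:15 on October 26, 1993

The task is uplinked: 00:15 Oct 26, 1993.
The image is captured: 00:15 Oct 26, 1993 + 30m = 00:45 Oct 26, 1993.
The product is delivered to the customer: 00:45 Oct 26, 1993 + 11h30m = 12:15 Oct 26, 1993.
The tasking request is submitted: 16:55 Oct 25, 1993.
The raw data is downlinked: 16:55 Oct 25, 1993 + 12h20m = 05:15 Oct 26, 1993.
Level-1 processing completes: 05:15 Oct 26, 1993 + 5h = 10:15 Oct 26, 1993.
Comparing: the product is delivered to the customer at 12:15 Oct 26, 1993 vs Level-1 processing completes at 10:15 Oct 26, 1993. Earlier: Level-1 processing completes.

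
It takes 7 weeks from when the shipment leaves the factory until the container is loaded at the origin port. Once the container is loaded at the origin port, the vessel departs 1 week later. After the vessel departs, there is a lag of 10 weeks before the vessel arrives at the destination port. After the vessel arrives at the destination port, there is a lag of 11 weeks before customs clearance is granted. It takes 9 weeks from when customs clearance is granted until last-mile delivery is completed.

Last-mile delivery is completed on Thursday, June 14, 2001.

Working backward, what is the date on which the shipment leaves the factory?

Last-mile delivery is completed: Jun 14, 2001.
Customs clearance is granted: Jun 14, 2001 − 9 weeks = Apr 12, 2001.
The vessel arrives at the destination port: Apr 12, 2001 − 11 weeks = Jan 25, 2001.
The vessel departs: Jan 25, 2001 − 10 weeks = Nov 16, 2000.
The container is loaded at the origin port: Nov 16, 2000 − 1 week = Nov 9, 2000.
The shipment leaves the factory: Nov 9, 2000 − 7 weeks = Sep 21, 2000.

Thursday, September 21, 2000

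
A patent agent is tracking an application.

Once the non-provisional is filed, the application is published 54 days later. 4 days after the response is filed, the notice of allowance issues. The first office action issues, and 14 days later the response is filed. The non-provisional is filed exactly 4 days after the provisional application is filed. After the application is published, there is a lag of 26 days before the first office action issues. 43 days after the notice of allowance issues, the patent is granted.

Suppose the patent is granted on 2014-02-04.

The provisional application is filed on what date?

2013-09-12

The patent is granted: Feb 4, 2014.
The notice of allowance issues: Feb 4, 2014 − 43 days = Dec 23, 2013.
The response is filed: Dec 23, 2013 − 4 days = Dec 19, 2013.
The first office action issues: Dec 19, 2013 − 14 days = Dec 5, 2013.
The application is published: Dec 5, 2013 − 26 days = Nov 9, 2013.
The non-provisional is filed: Nov 9, 2013 − 54 days = Sep 16, 2013.
The provisional application is filed: Sep 16, 2013 − 4 days = Sep 12, 2013.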